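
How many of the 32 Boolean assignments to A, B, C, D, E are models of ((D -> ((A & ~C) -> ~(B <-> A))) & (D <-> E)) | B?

Initial set: {(((D -> ((A & ~C) -> ~(B <-> A))) & (D <-> E)) | B)}.
(((D -> ((A & ~C) -> ~(B <-> A))) & (D <-> E)) | B): β-rule — branch into ((D -> ((A & ~C) -> ~(B <-> A))) & (D <-> E))  //  B.
  branch 1 (add ((D -> ((A & ~C) -> ~(B <-> A))) & (D <-> E))):
    ((D -> ((A & ~C) -> ~(B <-> A))) & (D <-> E)): α-rule — add (D -> ((A & ~C) -> ~(B <-> A))), (D <-> E).
    (D -> ((A & ~C) -> ~(B <-> A))): β-rule — branch into ~D  //  ((A & ~C) -> ~(B <-> A)).
      branch 1.1 (add ~D):
        (D <-> E): β-rule — branch into D, E  //  ~D, ~E.
          branch 1.1.1 (add D, E):
            × closes — contains both D and ~D.
          branch 1.1.2 (add ~D, ~E):
            ○ open, literals {D=false, E=false}.
      branch 1.2 (add ((A & ~C) -> ~(B <-> A))):
        (D <-> E): β-rule — branch into D, E  //  ~D, ~E.
          branch 1.2.1 (add D, E):
            ((A & ~C) -> ~(B <-> A)): β-rule — branch into ~(A & ~C)  //  ~(B <-> A).
              branch 1.2.1.1 (add ~(A & ~C)):
                ~(A & ~C): β-rule — branch into ~A  //  ~~C.
                  branch 1.2.1.1.1 (add ~A):
                    ○ open, literals {A=false, D=true, E=true}.
                  branch 1.2.1.1.2 (add ~~C):
                    ○ open, literals {C=true, D=true, E=true}.
              branch 1.2.1.2 (add ~(B <-> A)):
                ~(B <-> A): β-rule — branch into B, ~A  //  ~B, A.
                  branch 1.2.1.2.1 (add B, ~A):
                    ○ open, literals {A=false, B=true, D=true, E=true}.
                  branch 1.2.1.2.2 (add ~B, A):
                    ○ open, literals {A=true, B=false, D=true, E=true}.
          branch 1.2.2 (add ~D, ~E):
            ((A & ~C) -> ~(B <-> A)): β-rule — branch into ~(A & ~C)  //  ~(B <-> A).
              branch 1.2.2.1 (add ~(A & ~C)):
                ~(A & ~C): β-rule — branch into ~A  //  ~~C.
                  branch 1.2.2.1.1 (add ~A):
                    ○ open, literals {A=false, D=false, E=false}.
                  branch 1.2.2.1.2 (add ~~C):
                    ○ open, literals {C=true, D=false, E=false}.
              branch 1.2.2.2 (add ~(B <-> A)):
                ~(B <-> A): β-rule — branch into B, ~A  //  ~B, A.
                  branch 1.2.2.2.1 (add B, ~A):
                    ○ open, literals {A=false, B=true, D=false, E=false}.
                  branch 1.2.2.2.2 (add ~B, A):
                    ○ open, literals {A=true, B=false, D=false, E=false}.
  branch 2 (add B):
    ○ open, literals {B=true}.
1 branch closed, 10 open.
Each open branch fixes some atoms; the unmentioned ones are free. Counting distinct full assignments: branch {D=false, E=false} (A, B, C) contributes 8 new; branch {A=false, D=true, E=true} (B, C) contributes 4 new; branch {C=true, D=true, E=true} (A, B) contributes 2 new; branch {A=false, B=true, D=true, E=true} (C) contributes 0 new; branch {A=true, B=false, D=true, E=true} (C) contributes 1 new; branch {A=false, D=false, E=false} (B, C) contributes 0 new; branch {C=true, D=false, E=false} (A, B) contributes 0 new; branch {A=false, B=true, D=false, E=false} (C) contributes 0 new; branch {A=true, B=false, D=false, E=false} (C) contributes 0 new; branch {B=true} (A, C, D, E) contributes 9 new. Total: 24.

24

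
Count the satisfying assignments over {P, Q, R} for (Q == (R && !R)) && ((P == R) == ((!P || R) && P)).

Initial set: {((Q == (R && !R)) && ((P == R) == ((!P || R) && P)))}.
((Q == (R && !R)) && ((P == R) == ((!P || R) && P))): α-rule — add (Q == (R && !R)), ((P == R) == ((!P || R) && P)).
(Q == (R && !R)): β-rule — branch into Q, (R && !R)  //  !Q, !(R && !R).
  branch 1 (add Q, (R && !R)):
    (R && !R): α-rule — add R, !R.
    × closes — contains both R and !R.
  branch 2 (add !Q, !(R && !R)):
    ((P == R) == ((!P || R) && P)): β-rule — branch into (P == R), ((!P || R) && P)  //  !(P == R), !((!P || R) && P).
      branch 2.1 (add (P == R), ((!P || R) && P)):
        ((!P || R) && P): α-rule — add (!P || R), P.
        !(R && !R): β-rule — branch into !R  //  !!R.
          branch 2.1.1 (add !R):
            (P == R): β-rule — branch into P, R  //  !P, !R.
              branch 2.1.1.1 (add P, R):
                × closes — contains both R and !R.
              branch 2.1.1.2 (add !P, !R):
                × closes — contains both P and !P.
          branch 2.1.2 (add !!R):
            (P == R): β-rule — branch into P, R  //  !P, !R.
              branch 2.1.2.1 (add P, R):
                (!P || R): β-rule — branch into !P  //  R.
                  branch 2.1.2.1.1 (add !P):
                    × closes — contains both P and !P.
                  branch 2.1.2.1.2 (add R):
                    ○ open, literals {P=true, Q=false, R=true}.
              branch 2.1.2.2 (add !P, !R):
                × closes — contains both P and !P.
      branch 2.2 (add !(P == R), !((!P || R) && P)):
        !(R && !R): β-rule — branch into !R  //  !!R.
          branch 2.2.1 (add !R):
            !(P == R): β-rule — branch into P, !R  //  !P, R.
              branch 2.2.1.1 (add P, !R):
                !((!P || R) && P): β-rule — branch into !(!P || R)  //  !P.
                  branch 2.2.1.1.1 (add !(!P || R)):
                    !(!P || R): α-rule — add !!P, !R.
                    ○ open, literals {P=true, Q=false, R=false}.
                  branch 2.2.1.1.2 (add !P):
                    × closes — contains both P and !P.
              branch 2.2.1.2 (add !P, R):
                × closes — contains both R and !R.
          branch 2.2.2 (add !!R):
            !(P == R): β-rule — branch into P, !R  //  !P, R.
              branch 2.2.2.1 (add P, !R):
                × closes — contains both R and !R.
              branch 2.2.2.2 (add !P, R):
                !((!P || R) && P): β-rule — branch into !(!P || R)  //  !P.
                  branch 2.2.2.2.1 (add !(!P || R)):
                    !(!P || R): α-rule — add !!P, !R.
                    × closes — contains both P and !P.
                  branch 2.2.2.2.2 (add !P):
                    ○ open, literals {P=false, Q=false, R=true}.
9 branches closed, 3 open.
Each open branch fixes some atoms; the unmentioned ones are free. Counting distinct full assignments: branch {P=true, Q=false, R=true} (none free) contributes 1 new; branch {P=true, Q=false, R=false} (none free) contributes 1 new; branch {P=false, Q=false, R=true} (none free) contributes 1 new. Total: 3.

3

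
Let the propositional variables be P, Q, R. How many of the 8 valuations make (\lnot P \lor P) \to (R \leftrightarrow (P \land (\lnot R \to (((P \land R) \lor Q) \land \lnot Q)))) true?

6

Initial set: {((\lnot P \lor P) \to (R \leftrightarrow (P \land (\lnot R \to (((P \land R) \lor Q) \land \lnot Q)))))}.
((\lnot P \lor P) \to (R \leftrightarrow (P \land (\lnot R \to (((P \land R) \lor Q) \land \lnot Q))))): β-rule — branch into \lnot (\lnot P \lor P)  //  (R \leftrightarrow (P \land (\lnot R \to (((P \land R) \lor Q) \land \lnot Q)))).
  branch 1 (add \lnot (\lnot P \lor P)):
    \lnot (\lnot P \lor P): α-rule — add \lnot \lnot P, \lnot P.
    × closes — contains both P and \lnot P.
  branch 2 (add (R \leftrightarrow (P \land (\lnot R \to (((P \land R) \lor Q) \land \lnot Q))))):
    (R \leftrightarrow (P \land (\lnot R \to (((P \land R) \lor Q) \land \lnot Q)))): β-rule — branch into R, (P \land (\lnot R \to (((P \land R) \lor Q) \land \lnot Q)))  //  \lnot R, \lnot (P \land (\lnot R \to (((P \land R) \lor Q) \land \lnot Q))).
      branch 2.1 (add R, (P \land (\lnot R \to (((P \land R) \lor Q) \land \lnot Q)))):
        (P \land (\lnot R \to (((P \land R) \lor Q) \land \lnot Q))): α-rule — add P, (\lnot R \to (((P \land R) \lor Q) \land \lnot Q)).
        (\lnot R \to (((P \land R) \lor Q) \land \lnot Q)): β-rule — branch into \lnot \lnot R  //  (((P \land R) \lor Q) \land \lnot Q).
          branch 2.1.1 (add \lnot \lnot R):
            ○ open, literals {P=true, R=true}.
          branch 2.1.2 (add (((P \land R) \lor Q) \land \lnot Q)):
            (((P \land R) \lor Q) \land \lnot Q): α-rule — add ((P \land R) \lor Q), \lnot Q.
            ((P \land R) \lor Q): β-rule — branch into (P \land R)  //  Q.
              branch 2.1.2.1 (add (P \land R)):
                (P \land R): α-rule — add P, R.
                ○ open, literals {P=true, Q=false, R=true}.
              branch 2.1.2.2 (add Q):
                × closes — contains both Q and \lnot Q.
      branch 2.2 (add \lnot R, \lnot (P \land (\lnot R \to (((P \land R) \lor Q) \land \lnot Q)))):
        \lnot (P \land (\lnot R \to (((P \land R) \lor Q) \land \lnot Q))): β-rule — branch into \lnot P  //  \lnot (\lnot R \to (((P \land R) \lor Q) \land \lnot Q)).
          branch 2.2.1 (add \lnot P):
            ○ open, literals {P=false, R=false}.
          branch 2.2.2 (add \lnot (\lnot R \to (((P \land R) \lor Q) \land \lnot Q))):
            \lnot (\lnot R \to (((P \land R) \lor Q) \land \lnot Q)): α-rule — add \lnot R, \lnot (((P \land R) \lor Q) \land \lnot Q).
            \lnot (((P \land R) \lor Q) \land \lnot Q): β-rule — branch into \lnot ((P \land R) \lor Q)  //  \lnot \lnot Q.
              branch 2.2.2.1 (add \lnot ((P \land R) \lor Q)):
                \lnot ((P \land R) \lor Q): α-rule — add \lnot (P \land R), \lnot Q.
                \lnot (P \land R): β-rule — branch into \lnot P  //  \lnot R.
                  branch 2.2.2.1.1 (add \lnot P):
                    ○ open, literals {P=false, Q=false, R=false}.
                  branch 2.2.2.1.2 (add \lnot R):
                    ○ open, literals {Q=false, R=false}.
              branch 2.2.2.2 (add \lnot \lnot Q):
                ○ open, literals {Q=true, R=false}.
2 branches closed, 6 open.
Each open branch fixes some atoms; the unmentioned ones are free. Counting distinct full assignments: branch {P=true, R=true} (Q) contributes 2 new; branch {P=true, Q=false, R=true} (none free) contributes 0 new; branch {P=false, R=false} (Q) contributes 2 new; branch {P=false, Q=false, R=false} (none free) contributes 0 new; branch {Q=false, R=false} (P) contributes 1 new; branch {Q=true, R=false} (P) contributes 1 new. Total: 6.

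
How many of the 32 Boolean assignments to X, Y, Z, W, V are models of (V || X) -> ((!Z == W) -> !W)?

26

Initial set: {((V || X) -> ((!Z == W) -> !W))}.
((V || X) -> ((!Z == W) -> !W)): β-rule — branch into !(V || X)  //  ((!Z == W) -> !W).
  branch 1 (add !(V || X)):
    !(V || X): α-rule — add !V, !X.
    ○ open, literals {V=0, X=0}.
  branch 2 (add ((!Z == W) -> !W)):
    ((!Z == W) -> !W): β-rule — branch into !(!Z == W)  //  !W.
      branch 2.1 (add !(!Z == W)):
        !(!Z == W): β-rule — branch into !Z, !W  //  !!Z, W.
          branch 2.1.1 (add !Z, !W):
            ○ open, literals {W=0, Z=0}.
          branch 2.1.2 (add !!Z, W):
            ○ open, literals {W=1, Z=1}.
      branch 2.2 (add !W):
        ○ open, literals {W=0}.
0 branches closed, 4 open.
Each open branch fixes some atoms; the unmentioned ones are free. Counting distinct full assignments: branch {V=0, X=0} (Y, Z, W) contributes 8 new; branch {W=0, Z=0} (X, Y, V) contributes 6 new; branch {W=1, Z=1} (X, Y, V) contributes 6 new; branch {W=0} (X, Y, Z, V) contributes 6 new. Total: 26.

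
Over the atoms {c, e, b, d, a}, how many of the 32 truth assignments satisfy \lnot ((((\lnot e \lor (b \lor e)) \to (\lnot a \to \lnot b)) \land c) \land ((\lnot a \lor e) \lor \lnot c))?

24

Initial set: {\lnot ((((\lnot e \lor (b \lor e)) \to (\lnot a \to \lnot b)) \land c) \land ((\lnot a \lor e) \lor \lnot c))}.
\lnot ((((\lnot e \lor (b \lor e)) \to (\lnot a \to \lnot b)) \land c) \land ((\lnot a \lor e) \lor \lnot c)): β-rule — branch into \lnot (((\lnot e \lor (b \lor e)) \to (\lnot a \to \lnot b)) \land c)  //  \lnot ((\lnot a \lor e) \lor \lnot c).
  branch 1 (add \lnot (((\lnot e \lor (b \lor e)) \to (\lnot a \to \lnot b)) \land c)):
    \lnot (((\lnot e \lor (b \lor e)) \to (\lnot a \to \lnot b)) \land c): β-rule — branch into \lnot ((\lnot e \lor (b \lor e)) \to (\lnot a \to \lnot b))  //  \lnot c.
      branch 1.1 (add \lnot ((\lnot e \lor (b \lor e)) \to (\lnot a \to \lnot b))):
        \lnot ((\lnot e \lor (b \lor e)) \to (\lnot a \to \lnot b)): α-rule — add (\lnot e \lor (b \lor e)), \lnot (\lnot a \to \lnot b).
        \lnot (\lnot a \to \lnot b): α-rule — add \lnot a, \lnot \lnot b.
        (\lnot e \lor (b \lor e)): β-rule — branch into \lnot e  //  (b \lor e).
          branch 1.1.1 (add \lnot e):
            ○ open, literals {a=false, b=true, e=false}.
          branch 1.1.2 (add (b \lor e)):
            (b \lor e): β-rule — branch into b  //  e.
              branch 1.1.2.1 (add b):
                ○ open, literals {a=false, b=true}.
              branch 1.1.2.2 (add e):
                ○ open, literals {a=false, b=true, e=true}.
      branch 1.2 (add \lnot c):
        ○ open, literals {c=false}.
  branch 2 (add \lnot ((\lnot a \lor e) \lor \lnot c)):
    \lnot ((\lnot a \lor e) \lor \lnot c): α-rule — add \lnot (\lnot a \lor e), \lnot \lnot c.
    \lnot (\lnot a \lor e): α-rule — add \lnot \lnot a, \lnot e.
    ○ open, literals {a=true, c=true, e=false}.
0 branches closed, 5 open.
Each open branch fixes some atoms; the unmentioned ones are free. Counting distinct full assignments: branch {a=false, b=true, e=false} (c, d) contributes 4 new; branch {a=false, b=true} (c, e, d) contributes 4 new; branch {a=false, b=true, e=true} (c, d) contributes 0 new; branch {c=false} (e, b, d, a) contributes 12 new; branch {a=true, c=true, e=false} (b, d) contributes 4 new. Total: 24.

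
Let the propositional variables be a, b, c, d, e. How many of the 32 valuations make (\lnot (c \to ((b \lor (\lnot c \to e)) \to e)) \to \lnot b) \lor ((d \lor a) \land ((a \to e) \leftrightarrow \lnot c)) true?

Initial set: {((\lnot (c \to ((b \lor (\lnot c \to e)) \to e)) \to \lnot b) \lor ((d \lor a) \land ((a \to e) \leftrightarrow \lnot c)))}.
((\lnot (c \to ((b \lor (\lnot c \to e)) \to e)) \to \lnot b) \lor ((d \lor a) \land ((a \to e) \leftrightarrow \lnot c))): β-rule — branch into (\lnot (c \to ((b \lor (\lnot c \to e)) \to e)) \to \lnot b)  //  ((d \lor a) \land ((a \to e) \leftrightarrow \lnot c)).
  branch 1 (add (\lnot (c \to ((b \lor (\lnot c \to e)) \to e)) \to \lnot b)):
    (\lnot (c \to ((b \lor (\lnot c \to e)) \to e)) \to \lnot b): β-rule — branch into \lnot \lnot (c \to ((b \lor (\lnot c \to e)) \to e))  //  \lnot b.
      branch 1.1 (add \lnot \lnot (c \to ((b \lor (\lnot c \to e)) \to e))):
        \lnot \lnot (c \to ((b \lor (\lnot c \to e)) \to e)): β-rule — branch into \lnot c  //  ((b \lor (\lnot c \to e)) \to e).
          branch 1.1.1 (add \lnot c):
            ○ open, literals {c=0}.
          branch 1.1.2 (add ((b \lor (\lnot c \to e)) \to e)):
            ((b \lor (\lnot c \to e)) \to e): β-rule — branch into \lnot (b \lor (\lnot c \to e))  //  e.
              branch 1.1.2.1 (add \lnot (b \lor (\lnot c \to e))):
                \lnot (b \lor (\lnot c \to e)): α-rule — add \lnot b, \lnot (\lnot c \to e).
                \lnot (\lnot c \to e): α-rule — add \lnot c, \lnot e.
                ○ open, literals {b=0, c=0, e=0}.
              branch 1.1.2.2 (add e):
                ○ open, literals {e=1}.
      branch 1.2 (add \lnot b):
        ○ open, literals {b=0}.
  branch 2 (add ((d \lor a) \land ((a \to e) \leftrightarrow \lnot c))):
    ((d \lor a) \land ((a \to e) \leftrightarrow \lnot c)): α-rule — add (d \lor a), ((a \to e) \leftrightarrow \lnot c).
    (d \lor a): β-rule — branch into d  //  a.
      branch 2.1 (add d):
        ((a \to e) \leftrightarrow \lnot c): β-rule — branch into (a \to e), \lnot c  //  \lnot (a \to e), \lnot \lnot c.
          branch 2.1.1 (add (a \to e), \lnot c):
            (a \to e): β-rule — branch into \lnot a  //  e.
              branch 2.1.1.1 (add \lnot a):
                ○ open, literals {a=0, c=0, d=1}.
              branch 2.1.1.2 (add e):
                ○ open, literals {c=0, d=1, e=1}.
          branch 2.1.2 (add \lnot (a \to e), \lnot \lnot c):
            \lnot (a \to e): α-rule — add a, \lnot e.
            ○ open, literals {a=1, c=1, d=1, e=0}.
      branch 2.2 (add a):
        ((a \to e) \leftrightarrow \lnot c): β-rule — branch into (a \to e), \lnot c  //  \lnot (a \to e), \lnot \lnot c.
          branch 2.2.1 (add (a \to e), \lnot c):
            (a \to e): β-rule — branch into \lnot a  //  e.
              branch 2.2.1.1 (add \lnot a):
                × closes — contains both a and \lnot a.
              branch 2.2.1.2 (add e):
                ○ open, literals {a=1, c=0, e=1}.
          branch 2.2.2 (add \lnot (a \to e), \lnot \lnot c):
            \lnot (a \to e): α-rule — add a, \lnot e.
            ○ open, literals {a=1, c=1, e=0}.
1 branch closed, 9 open.
Each open branch fixes some atoms; the unmentioned ones are free. Counting distinct full assignments: branch {c=0} (a, b, d, e) contributes 16 new; branch {b=0, c=0, e=0} (a, d) contributes 0 new; branch {e=1} (a, b, c, d) contributes 8 new; branch {b=0} (a, c, d, e) contributes 4 new; branch {a=0, c=0, d=1} (b, e) contributes 0 new; branch {c=0, d=1, e=1} (a, b) contributes 0 new; branch {a=1, c=1, d=1, e=0} (b) contributes 1 new; branch {a=1, c=0, e=1} (b, d) contributes 0 new; branch {a=1, c=1, e=0} (b, d) contributes 1 new. Total: 30.

30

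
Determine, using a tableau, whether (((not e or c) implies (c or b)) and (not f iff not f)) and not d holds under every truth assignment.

Not valid

Assume the negation and expand:
Initial set: {not ((((not e or c) implies (c or b)) and (not f iff not f)) and not d)}.
not ((((not e or c) implies (c or b)) and (not f iff not f)) and not d): β-rule — branch into not (((not e or c) implies (c or b)) and (not f iff not f))  //  not not d.
  branch 1 (add not (((not e or c) implies (c or b)) and (not f iff not f))):
    not (((not e or c) implies (c or b)) and (not f iff not f)): β-rule — branch into not ((not e or c) implies (c or b))  //  not (not f iff not f).
      branch 1.1 (add not ((not e or c) implies (c or b))):
        not ((not e or c) implies (c or b)): α-rule — add (not e or c), not (c or b).
        not (c or b): α-rule — add not c, not b.
        (not e or c): β-rule — branch into not e  //  c.
          branch 1.1.1 (add not e):
            ○ open, literals {b=F, c=F, e=F}.
          branch 1.1.2 (add c):
            × closes — contains both c and not c.
      branch 1.2 (add not (not f iff not f)):
        not (not f iff not f): β-rule — branch into not f, not not f  //  not not f, not f.
          branch 1.2.1 (add not f, not not f):
            × closes — contains both f and not f.
          branch 1.2.2 (add not not f, not f):
            × closes — contains both f and not f.
  branch 2 (add not not d):
    ○ open, literals {d=T}.
3 branches closed, 2 open.
An open branch gives a countermodel: b=F, c=F, e=F (unmentioned atoms arbitrary); under it the original formula is false.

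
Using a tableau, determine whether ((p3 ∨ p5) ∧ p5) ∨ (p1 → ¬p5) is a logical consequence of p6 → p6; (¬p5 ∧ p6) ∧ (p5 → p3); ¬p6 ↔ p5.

Initial set: {(p6 → p6); ((¬p5 ∧ p6) ∧ (p5 → p3)); (¬p6 ↔ p5); ¬(((p3 ∨ p5) ∧ p5) ∨ (p1 → ¬p5))}.
((¬p5 ∧ p6) ∧ (p5 → p3)): α-rule — add (¬p5 ∧ p6), (p5 → p3).
¬(((p3 ∨ p5) ∧ p5) ∨ (p1 → ¬p5)): α-rule — add ¬((p3 ∨ p5) ∧ p5), ¬(p1 → ¬p5).
(¬p5 ∧ p6): α-rule — add ¬p5, p6.
¬(p1 → ¬p5): α-rule — add p1, ¬¬p5.
× closes — contains both p5 and ¬p5.
All 1 branch closes.
Every branch closed, so the premises entail the conclusion.

Yes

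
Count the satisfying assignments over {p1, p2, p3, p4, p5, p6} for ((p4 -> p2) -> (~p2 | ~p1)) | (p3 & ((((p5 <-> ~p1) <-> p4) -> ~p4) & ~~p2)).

54

Initial set: {(((p4 -> p2) -> (~p2 | ~p1)) | (p3 & ((((p5 <-> ~p1) <-> p4) -> ~p4) & ~~p2)))}.
(((p4 -> p2) -> (~p2 | ~p1)) | (p3 & ((((p5 <-> ~p1) <-> p4) -> ~p4) & ~~p2))): β-rule — branch into ((p4 -> p2) -> (~p2 | ~p1))  //  (p3 & ((((p5 <-> ~p1) <-> p4) -> ~p4) & ~~p2)).
  branch 1 (add ((p4 -> p2) -> (~p2 | ~p1))):
    ((p4 -> p2) -> (~p2 | ~p1)): β-rule — branch into ~(p4 -> p2)  //  (~p2 | ~p1).
      branch 1.1 (add ~(p4 -> p2)):
        ~(p4 -> p2): α-rule — add p4, ~p2.
        ○ open, literals {p2=0, p4=1}.
      branch 1.2 (add (~p2 | ~p1)):
        (~p2 | ~p1): β-rule — branch into ~p2  //  ~p1.
          branch 1.2.1 (add ~p2):
            ○ open, literals {p2=0}.
          branch 1.2.2 (add ~p1):
            ○ open, literals {p1=0}.
  branch 2 (add (p3 & ((((p5 <-> ~p1) <-> p4) -> ~p4) & ~~p2))):
    (p3 & ((((p5 <-> ~p1) <-> p4) -> ~p4) & ~~p2)): α-rule — add p3, ((((p5 <-> ~p1) <-> p4) -> ~p4) & ~~p2).
    ((((p5 <-> ~p1) <-> p4) -> ~p4) & ~~p2): α-rule — add (((p5 <-> ~p1) <-> p4) -> ~p4), ~~p2.
    ~~p2: drop double negation, giving p2.
    (((p5 <-> ~p1) <-> p4) -> ~p4): β-rule — branch into ~((p5 <-> ~p1) <-> p4)  //  ~p4.
      branch 2.1 (add ~((p5 <-> ~p1) <-> p4)):
        ~((p5 <-> ~p1) <-> p4): β-rule — branch into (p5 <-> ~p1), ~p4  //  ~(p5 <-> ~p1), p4.
          branch 2.1.1 (add (p5 <-> ~p1), ~p4):
            (p5 <-> ~p1): β-rule — branch into p5, ~p1  //  ~p5, ~~p1.
              branch 2.1.1.1 (add p5, ~p1):
                ○ open, literals {p1=0, p2=1, p3=1, p4=0, p5=1}.
              branch 2.1.1.2 (add ~p5, ~~p1):
                ○ open, literals {p1=1, p2=1, p3=1, p4=0, p5=0}.
          branch 2.1.2 (add ~(p5 <-> ~p1), p4):
            ~(p5 <-> ~p1): β-rule — branch into p5, ~~p1  //  ~p5, ~p1.
              branch 2.1.2.1 (add p5, ~~p1):
                ○ open, literals {p1=1, p2=1, p3=1, p4=1, p5=1}.
              branch 2.1.2.2 (add ~p5, ~p1):
                ○ open, literals {p1=0, p2=1, p3=1, p4=1, p5=0}.
      branch 2.2 (add ~p4):
        ○ open, literals {p2=1, p3=1, p4=0}.
0 branches closed, 8 open.
Each open branch fixes some atoms; the unmentioned ones are free. Counting distinct full assignments: branch {p2=0, p4=1} (p1, p3, p5, p6) contributes 16 new; branch {p2=0} (p1, p3, p4, p5, p6) contributes 16 new; branch {p1=0} (p2, p3, p4, p5, p6) contributes 16 new; branch {p1=0, p2=1, p3=1, p4=0, p5=1} (p6) contributes 0 new; branch {p1=1, p2=1, p3=1, p4=0, p5=0} (p6) contributes 2 new; branch {p1=1, p2=1, p3=1, p4=1, p5=1} (p6) contributes 2 new; branch {p1=0, p2=1, p3=1, p4=1, p5=0} (p6) contributes 0 new; branch {p2=1, p3=1, p4=0} (p1, p5, p6) contributes 2 new. Total: 54.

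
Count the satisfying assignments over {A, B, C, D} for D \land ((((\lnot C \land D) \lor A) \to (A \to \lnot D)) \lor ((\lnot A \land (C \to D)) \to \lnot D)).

Initial set: {(D \land ((((\lnot C \land D) \lor A) \to (A \to \lnot D)) \lor ((\lnot A \land (C \to D)) \to \lnot D)))}.
(D \land ((((\lnot C \land D) \lor A) \to (A \to \lnot D)) \lor ((\lnot A \land (C \to D)) \to \lnot D))): α-rule — add D, ((((\lnot C \land D) \lor A) \to (A \to \lnot D)) \lor ((\lnot A \land (C \to D)) \to \lnot D)).
((((\lnot C \land D) \lor A) \to (A \to \lnot D)) \lor ((\lnot A \land (C \to D)) \to \lnot D)): β-rule — branch into (((\lnot C \land D) \lor A) \to (A \to \lnot D))  //  ((\lnot A \land (C \to D)) \to \lnot D).
  branch 1 (add (((\lnot C \land D) \lor A) \to (A \to \lnot D))):
    (((\lnot C \land D) \lor A) \to (A \to \lnot D)): β-rule — branch into \lnot ((\lnot C \land D) \lor A)  //  (A \to \lnot D).
      branch 1.1 (add \lnot ((\lnot C \land D) \lor A)):
        \lnot ((\lnot C \land D) \lor A): α-rule — add \lnot (\lnot C \land D), \lnot A.
        \lnot (\lnot C \land D): β-rule — branch into \lnot \lnot C  //  \lnot D.
          branch 1.1.1 (add \lnot \lnot C):
            ○ open, literals {A=0, C=1, D=1}.
          branch 1.1.2 (add \lnot D):
            × closes — contains both D and \lnot D.
      branch 1.2 (add (A \to \lnot D)):
        (A \to \lnot D): β-rule — branch into \lnot A  //  \lnot D.
          branch 1.2.1 (add \lnot A):
            ○ open, literals {A=0, D=1}.
          branch 1.2.2 (add \lnot D):
            × closes — contains both D and \lnot D.
  branch 2 (add ((\lnot A \land (C \to D)) \to \lnot D)):
    ((\lnot A \land (C \to D)) \to \lnot D): β-rule — branch into \lnot (\lnot A \land (C \to D))  //  \lnot D.
      branch 2.1 (add \lnot (\lnot A \land (C \to D))):
        \lnot (\lnot A \land (C \to D)): β-rule — branch into \lnot \lnot A  //  \lnot (C \to D).
          branch 2.1.1 (add \lnot \lnot A):
            ○ open, literals {A=1, D=1}.
          branch 2.1.2 (add \lnot (C \to D)):
            \lnot (C \to D): α-rule — add C, \lnot D.
            × closes — contains both D and \lnot D.
      branch 2.2 (add \lnot D):
        × closes — contains both D and \lnot D.
4 branches closed, 3 open.
Each open branch fixes some atoms; the unmentioned ones are free. Counting distinct full assignments: branch {A=0, C=1, D=1} (B) contributes 2 new; branch {A=0, D=1} (B, C) contributes 2 new; branch {A=1, D=1} (B, C) contributes 4 new. Total: 8.

8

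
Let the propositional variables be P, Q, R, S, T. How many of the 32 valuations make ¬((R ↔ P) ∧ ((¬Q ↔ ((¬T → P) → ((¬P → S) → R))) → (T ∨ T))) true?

20

Initial set: {¬((R ↔ P) ∧ ((¬Q ↔ ((¬T → P) → ((¬P → S) → R))) → (T ∨ T)))}.
¬((R ↔ P) ∧ ((¬Q ↔ ((¬T → P) → ((¬P → S) → R))) → (T ∨ T))): β-rule — branch into ¬(R ↔ P)  //  ¬((¬Q ↔ ((¬T → P) → ((¬P → S) → R))) → (T ∨ T)).
  branch 1 (add ¬(R ↔ P)):
    ¬(R ↔ P): β-rule — branch into R, ¬P  //  ¬R, P.
      branch 1.1 (add R, ¬P):
        ○ open, literals {P=false, R=true}.
      branch 1.2 (add ¬R, P):
        ○ open, literals {P=true, R=false}.
  branch 2 (add ¬((¬Q ↔ ((¬T → P) → ((¬P → S) → R))) → (T ∨ T))):
    ¬((¬Q ↔ ((¬T → P) → ((¬P → S) → R))) → (T ∨ T)): α-rule — add (¬Q ↔ ((¬T → P) → ((¬P → S) → R))), ¬(T ∨ T).
    ¬(T ∨ T): α-rule — add ¬T, ¬T.
    (¬Q ↔ ((¬T → P) → ((¬P → S) → R))): β-rule — branch into ¬Q, ((¬T → P) → ((¬P → S) → R))  //  ¬¬Q, ¬((¬T → P) → ((¬P → S) → R)).
      branch 2.1 (add ¬Q, ((¬T → P) → ((¬P → S) → R))):
        ((¬T → P) → ((¬P → S) → R)): β-rule — branch into ¬(¬T → P)  //  ((¬P → S) → R).
          branch 2.1.1 (add ¬(¬T → P)):
            ¬(¬T → P): α-rule — add ¬T, ¬P.
            ○ open, literals {P=false, Q=false, T=false}.
          branch 2.1.2 (add ((¬P → S) → R)):
            ((¬P → S) → R): β-rule — branch into ¬(¬P → S)  //  R.
              branch 2.1.2.1 (add ¬(¬P → S)):
                ¬(¬P → S): α-rule — add ¬P, ¬S.
                ○ open, literals {P=false, Q=false, S=false, T=false}.
              branch 2.1.2.2 (add R):
                ○ open, literals {Q=false, R=true, T=false}.
      branch 2.2 (add ¬¬Q, ¬((¬T → P) → ((¬P → S) → R))):
        ¬((¬T → P) → ((¬P → S) → R)): α-rule — add (¬T → P), ¬((¬P → S) → R).
        ¬((¬P → S) → R): α-rule — add (¬P → S), ¬R.
        (¬T → P): β-rule — branch into ¬¬T  //  P.
          branch 2.2.1 (add ¬¬T):
            × closes — contains both T and ¬T.
          branch 2.2.2 (add P):
            (¬P → S): β-rule — branch into ¬¬P  //  S.
              branch 2.2.2.1 (add ¬¬P):
                ○ open, literals {P=true, Q=true, R=false, T=false}.
              branch 2.2.2.2 (add S):
                ○ open, literals {P=true, Q=true, R=false, S=true, T=false}.
1 branch closed, 7 open.
Each open branch fixes some atoms; the unmentioned ones are free. Counting distinct full assignments: branch {P=false, R=true} (Q, S, T) contributes 8 new; branch {P=true, R=false} (Q, S, T) contributes 8 new; branch {P=false, Q=false, T=false} (R, S) contributes 2 new; branch {P=false, Q=false, S=false, T=false} (R) contributes 0 new; branch {Q=false, R=true, T=false} (P, S) contributes 2 new; branch {P=true, Q=true, R=false, T=false} (S) contributes 0 new; branch {P=true, Q=true, R=false, S=true, T=false} (none free) contributes 0 new. Total: 20.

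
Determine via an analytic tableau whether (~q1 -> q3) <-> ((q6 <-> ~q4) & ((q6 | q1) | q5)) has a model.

Initial set: {((~q1 -> q3) <-> ((q6 <-> ~q4) & ((q6 | q1) | q5)))}.
((~q1 -> q3) <-> ((q6 <-> ~q4) & ((q6 | q1) | q5))): β-rule — branch into (~q1 -> q3), ((q6 <-> ~q4) & ((q6 | q1) | q5))  //  ~(~q1 -> q3), ~((q6 <-> ~q4) & ((q6 | q1) | q5)).
  branch 1 (add (~q1 -> q3), ((q6 <-> ~q4) & ((q6 | q1) | q5))):
    ((q6 <-> ~q4) & ((q6 | q1) | q5)): α-rule — add (q6 <-> ~q4), ((q6 | q1) | q5).
    (~q1 -> q3): β-rule — branch into ~~q1  //  q3.
      branch 1.1 (add ~~q1):
        (q6 <-> ~q4): β-rule — branch into q6, ~q4  //  ~q6, ~~q4.
          branch 1.1.1 (add q6, ~q4):
            ((q6 | q1) | q5): β-rule — branch into (q6 | q1)  //  q5.
              branch 1.1.1.1 (add (q6 | q1)):
                (q6 | q1): β-rule — branch into q6  //  q1.
                  branch 1.1.1.1.1 (add q6):
                    ○ open, literals {q1=true, q4=false, q6=true}.
                  branch 1.1.1.1.2 (add q1):
                    ○ open, literals {q1=true, q4=false, q6=true}.
              branch 1.1.1.2 (add q5):
                ○ open, literals {q1=true, q4=false, q5=true, q6=true}.
          branch 1.1.2 (add ~q6, ~~q4):
            ((q6 | q1) | q5): β-rule — branch into (q6 | q1)  //  q5.
              branch 1.1.2.1 (add (q6 | q1)):
                (q6 | q1): β-rule — branch into q6  //  q1.
                  branch 1.1.2.1.1 (add q6):
                    × closes — contains both q6 and ~q6.
                  branch 1.1.2.1.2 (add q1):
                    ○ open, literals {q1=true, q4=true, q6=false}.
              branch 1.1.2.2 (add q5):
                ○ open, literals {q1=true, q4=true, q5=true, q6=false}.
      branch 1.2 (add q3):
        (q6 <-> ~q4): β-rule — branch into q6, ~q4  //  ~q6, ~~q4.
          branch 1.2.1 (add q6, ~q4):
            ((q6 | q1) | q5): β-rule — branch into (q6 | q1)  //  q5.
              branch 1.2.1.1 (add (q6 | q1)):
                (q6 | q1): β-rule — branch into q6  //  q1.
                  branch 1.2.1.1.1 (add q6):
                    ○ open, literals {q3=true, q4=false, q6=true}.
                  branch 1.2.1.1.2 (add q1):
                    ○ open, literals {q1=true, q3=true, q4=false, q6=true}.
              branch 1.2.1.2 (add q5):
                ○ open, literals {q3=true, q4=false, q5=true, q6=true}.
          branch 1.2.2 (add ~q6, ~~q4):
            ((q6 | q1) | q5): β-rule — branch into (q6 | q1)  //  q5.
              branch 1.2.2.1 (add (q6 | q1)):
                (q6 | q1): β-rule — branch into q6  //  q1.
                  branch 1.2.2.1.1 (add q6):
                    × closes — contains both q6 and ~q6.
                  branch 1.2.2.1.2 (add q1):
                    ○ open, literals {q1=true, q3=true, q4=true, q6=false}.
              branch 1.2.2.2 (add q5):
                ○ open, literals {q3=true, q4=true, q5=true, q6=false}.
  branch 2 (add ~(~q1 -> q3), ~((q6 <-> ~q4) & ((q6 | q1) | q5))):
    ~(~q1 -> q3): α-rule — add ~q1, ~q3.
    ~((q6 <-> ~q4) & ((q6 | q1) | q5)): β-rule — branch into ~(q6 <-> ~q4)  //  ~((q6 | q1) | q5).
      branch 2.1 (add ~(q6 <-> ~q4)):
        ~(q6 <-> ~q4): β-rule — branch into q6, ~~q4  //  ~q6, ~q4.
          branch 2.1.1 (add q6, ~~q4):
            ○ open, literals {q1=false, q3=false, q4=true, q6=true}.
          branch 2.1.2 (add ~q6, ~q4):
            ○ open, literals {q1=false, q3=false, q4=false, q6=false}.
      branch 2.2 (add ~((q6 | q1) | q5)):
        ~((q6 | q1) | q5): α-rule — add ~(q6 | q1), ~q5.
        ~(q6 | q1): α-rule — add ~q6, ~q1.
        ○ open, literals {q1=false, q3=false, q5=false, q6=false}.
2 branches closed, 13 open.
An open branch gives a satisfying assignment: q1=true, q4=false, q6=true.

Satisfiable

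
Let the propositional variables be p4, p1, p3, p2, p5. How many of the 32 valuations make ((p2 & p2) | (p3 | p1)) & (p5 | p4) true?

Initial set: {(((p2 & p2) | (p3 | p1)) & (p5 | p4))}.
(((p2 & p2) | (p3 | p1)) & (p5 | p4)): α-rule — add ((p2 & p2) | (p3 | p1)), (p5 | p4).
((p2 & p2) | (p3 | p1)): β-rule — branch into (p2 & p2)  //  (p3 | p1).
  branch 1 (add (p2 & p2)):
    (p2 & p2): α-rule — add p2, p2.
    (p5 | p4): β-rule — branch into p5  //  p4.
      branch 1.1 (add p5):
        ○ open, literals {p2=1, p5=1}.
      branch 1.2 (add p4):
        ○ open, literals {p2=1, p4=1}.
  branch 2 (add (p3 | p1)):
    (p5 | p4): β-rule — branch into p5  //  p4.
      branch 2.1 (add p5):
        (p3 | p1): β-rule — branch into p3  //  p1.
          branch 2.1.1 (add p3):
            ○ open, literals {p3=1, p5=1}.
          branch 2.1.2 (add p1):
            ○ open, literals {p1=1, p5=1}.
      branch 2.2 (add p4):
        (p3 | p1): β-rule — branch into p3  //  p1.
          branch 2.2.1 (add p3):
            ○ open, literals {p3=1, p4=1}.
          branch 2.2.2 (add p1):
            ○ open, literals {p1=1, p4=1}.
0 branches closed, 6 open.
Each open branch fixes some atoms; the unmentioned ones are free. Counting distinct full assignments: branch {p2=1, p5=1} (p4, p1, p3) contributes 8 new; branch {p2=1, p4=1} (p1, p3, p5) contributes 4 new; branch {p3=1, p5=1} (p4, p1, p2) contributes 4 new; branch {p1=1, p5=1} (p4, p3, p2) contributes 2 new; branch {p3=1, p4=1} (p1, p2, p5) contributes 2 new; branch {p1=1, p4=1} (p3, p2, p5) contributes 1 new. Total: 21.

21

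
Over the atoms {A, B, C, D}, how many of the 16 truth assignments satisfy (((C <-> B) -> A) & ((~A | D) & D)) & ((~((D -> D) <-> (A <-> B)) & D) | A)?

5

Initial set: {((((C <-> B) -> A) & ((~A | D) & D)) & ((~((D -> D) <-> (A <-> B)) & D) | A))}.
((((C <-> B) -> A) & ((~A | D) & D)) & ((~((D -> D) <-> (A <-> B)) & D) | A)): α-rule — add (((C <-> B) -> A) & ((~A | D) & D)), ((~((D -> D) <-> (A <-> B)) & D) | A).
(((C <-> B) -> A) & ((~A | D) & D)): α-rule — add ((C <-> B) -> A), ((~A | D) & D).
((~A | D) & D): α-rule — add (~A | D), D.
((~((D -> D) <-> (A <-> B)) & D) | A): β-rule — branch into (~((D -> D) <-> (A <-> B)) & D)  //  A.
  branch 1 (add (~((D -> D) <-> (A <-> B)) & D)):
    (~((D -> D) <-> (A <-> B)) & D): α-rule — add ~((D -> D) <-> (A <-> B)), D.
    ((C <-> B) -> A): β-rule — branch into ~(C <-> B)  //  A.
      branch 1.1 (add ~(C <-> B)):
        (~A | D): β-rule — branch into ~A  //  D.
          branch 1.1.1 (add ~A):
            ~((D -> D) <-> (A <-> B)): β-rule — branch into (D -> D), ~(A <-> B)  //  ~(D -> D), (A <-> B).
              branch 1.1.1.1 (add (D -> D), ~(A <-> B)):
                ~(C <-> B): β-rule — branch into C, ~B  //  ~C, B.
                  branch 1.1.1.1.1 (add C, ~B):
                    (D -> D): β-rule — branch into ~D  //  D.
                      branch 1.1.1.1.1.1 (add ~D):
                        × closes — contains both D and ~D.
                      branch 1.1.1.1.1.2 (add D):
                        ~(A <-> B): β-rule — branch into A, ~B  //  ~A, B.
                          branch 1.1.1.1.1.2.1 (add A, ~B):
                            × closes — contains both A and ~A.
                          branch 1.1.1.1.1.2.2 (add ~A, B):
                            × closes — contains both B and ~B.
                  branch 1.1.1.1.2 (add ~C, B):
                    (D -> D): β-rule — branch into ~D  //  D.
                      branch 1.1.1.1.2.1 (add ~D):
                        × closes — contains both D and ~D.
                      branch 1.1.1.1.2.2 (add D):
                        ~(A <-> B): β-rule — branch into A, ~B  //  ~A, B.
                          branch 1.1.1.1.2.2.1 (add A, ~B):
                            × closes — contains both A and ~A.
                          branch 1.1.1.1.2.2.2 (add ~A, B):
                            ○ open, literals {A=F, B=T, C=F, D=T}.
              branch 1.1.1.2 (add ~(D -> D), (A <-> B)):
                ~(D -> D): α-rule — add D, ~D.
                × closes — contains both D and ~D.
          branch 1.1.2 (add D):
            ~((D -> D) <-> (A <-> B)): β-rule — branch into (D -> D), ~(A <-> B)  //  ~(D -> D), (A <-> B).
              branch 1.1.2.1 (add (D -> D), ~(A <-> B)):
                ~(C <-> B): β-rule — branch into C, ~B  //  ~C, B.
                  branch 1.1.2.1.1 (add C, ~B):
                    (D -> D): β-rule — branch into ~D  //  D.
                      branch 1.1.2.1.1.1 (add ~D):
                        × closes — contains both D and ~D.
                      branch 1.1.2.1.1.2 (add D):
                        ~(A <-> B): β-rule — branch into A, ~B  //  ~A, B.
                          branch 1.1.2.1.1.2.1 (add A, ~B):
                            ○ open, literals {A=T, B=F, C=T, D=T}.
                          branch 1.1.2.1.1.2.2 (add ~A, B):
                            × closes — contains both B and ~B.
                  branch 1.1.2.1.2 (add ~C, B):
                    (D -> D): β-rule — branch into ~D  //  D.
                      branch 1.1.2.1.2.1 (add ~D):
                        × closes — contains both D and ~D.
                      branch 1.1.2.1.2.2 (add D):
                        ~(A <-> B): β-rule — branch into A, ~B  //  ~A, B.
                          branch 1.1.2.1.2.2.1 (add A, ~B):
                            × closes — contains both B and ~B.
                          branch 1.1.2.1.2.2.2 (add ~A, B):
                            ○ open, literals {A=F, B=T, C=F, D=T}.
              branch 1.1.2.2 (add ~(D -> D), (A <-> B)):
                ~(D -> D): α-rule — add D, ~D.
                × closes — contains both D and ~D.
      branch 1.2 (add A):
        (~A | D): β-rule — branch into ~A  //  D.
          branch 1.2.1 (add ~A):
            × closes — contains both A and ~A.
          branch 1.2.2 (add D):
            ~((D -> D) <-> (A <-> B)): β-rule — branch into (D -> D), ~(A <-> B)  //  ~(D -> D), (A <-> B).
              branch 1.2.2.1 (add (D -> D), ~(A <-> B)):
                (D -> D): β-rule — branch into ~D  //  D.
                  branch 1.2.2.1.1 (add ~D):
                    × closes — contains both D and ~D.
                  branch 1.2.2.1.2 (add D):
                    ~(A <-> B): β-rule — branch into A, ~B  //  ~A, B.
                      branch 1.2.2.1.2.1 (add A, ~B):
                        ○ open, literals {A=T, B=F, D=T}.
                      branch 1.2.2.1.2.2 (add ~A, B):
                        × closes — contains both A and ~A.
              branch 1.2.2.2 (add ~(D -> D), (A <-> B)):
                ~(D -> D): α-rule — add D, ~D.
                × closes — contains both D and ~D.
  branch 2 (add A):
    ((C <-> B) -> A): β-rule — branch into ~(C <-> B)  //  A.
      branch 2.1 (add ~(C <-> B)):
        (~A | D): β-rule — branch into ~A  //  D.
          branch 2.1.1 (add ~A):
            × closes — contains both A and ~A.
          branch 2.1.2 (add D):
            ~(C <-> B): β-rule — branch into C, ~B  //  ~C, B.
              branch 2.1.2.1 (add C, ~B):
                ○ open, literals {A=T, B=F, C=T, D=T}.
              branch 2.1.2.2 (add ~C, B):
                ○ open, literals {A=T, B=T, C=F, D=T}.
      branch 2.2 (add A):
        (~A | D): β-rule — branch into ~A  //  D.
          branch 2.2.1 (add ~A):
            × closes — contains both A and ~A.
          branch 2.2.2 (add D):
            ○ open, literals {A=T, D=T}.
17 branches closed, 7 open.
Each open branch fixes some atoms; the unmentioned ones are free. Counting distinct full assignments: branch {A=F, B=T, C=F, D=T} (none free) contributes 1 new; branch {A=T, B=F, C=T, D=T} (none free) contributes 1 new; branch {A=F, B=T, C=F, D=T} (none free) contributes 0 new; branch {A=T, B=F, D=T} (C) contributes 1 new; branch {A=T, B=F, C=T, D=T} (none free) contributes 0 new; branch {A=T, B=T, C=F, D=T} (none free) contributes 1 new; branch {A=T, D=T} (B, C) contributes 1 new. Total: 5.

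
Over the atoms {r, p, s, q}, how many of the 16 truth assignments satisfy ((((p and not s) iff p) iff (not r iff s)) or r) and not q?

Initial set: {(((((p and not s) iff p) iff (not r iff s)) or r) and not q)}.
(((((p and not s) iff p) iff (not r iff s)) or r) and not q): α-rule — add ((((p and not s) iff p) iff (not r iff s)) or r), not q.
((((p and not s) iff p) iff (not r iff s)) or r): β-rule — branch into (((p and not s) iff p) iff (not r iff s))  //  r.
  branch 1 (add (((p and not s) iff p) iff (not r iff s))):
    (((p and not s) iff p) iff (not r iff s)): β-rule — branch into ((p and not s) iff p), (not r iff s)  //  not ((p and not s) iff p), not (not r iff s).
      branch 1.1 (add ((p and not s) iff p), (not r iff s)):
        ((p and not s) iff p): β-rule — branch into (p and not s), p  //  not (p and not s), not p.
          branch 1.1.1 (add (p and not s), p):
            (p and not s): α-rule — add p, not s.
            (not r iff s): β-rule — branch into not r, s  //  not not r, not s.
              branch 1.1.1.1 (add not r, s):
                × closes — contains both s and not s.
              branch 1.1.1.2 (add not not r, not s):
                ○ open, literals {p=T, q=F, r=T, s=F}.
          branch 1.1.2 (add not (p and not s), not p):
            (not r iff s): β-rule — branch into not r, s  //  not not r, not s.
              branch 1.1.2.1 (add not r, s):
                not (p and not s): β-rule — branch into not p  //  not not s.
                  branch 1.1.2.1.1 (add not p):
                    ○ open, literals {p=F, q=F, r=F, s=T}.
                  branch 1.1.2.1.2 (add not not s):
                    ○ open, literals {p=F, q=F, r=F, s=T}.
              branch 1.1.2.2 (add not not r, not s):
                not (p and not s): β-rule — branch into not p  //  not not s.
                  branch 1.1.2.2.1 (add not p):
                    ○ open, literals {p=F, q=F, r=T, s=F}.
                  branch 1.1.2.2.2 (add not not s):
                    × closes — contains both s and not s.
      branch 1.2 (add not ((p and not s) iff p), not (not r iff s)):
        not ((p and not s) iff p): β-rule — branch into (p and not s), not p  //  not (p and not s), p.
          branch 1.2.1 (add (p and not s), not p):
            (p and not s): α-rule — add p, not s.
            × closes — contains both p and not p.
          branch 1.2.2 (add not (p and not s), p):
            not (not r iff s): β-rule — branch into not r, not s  //  not not r, s.
              branch 1.2.2.1 (add not r, not s):
                not (p and not s): β-rule — branch into not p  //  not not s.
                  branch 1.2.2.1.1 (add not p):
                    × closes — contains both p and not p.
                  branch 1.2.2.1.2 (add not not s):
                    × closes — contains both s and not s.
              branch 1.2.2.2 (add not not r, s):
                not (p and not s): β-rule — branch into not p  //  not not s.
                  branch 1.2.2.2.1 (add not p):
                    × closes — contains both p and not p.
                  branch 1.2.2.2.2 (add not not s):
                    ○ open, literals {p=T, q=F, r=T, s=T}.
  branch 2 (add r):
    ○ open, literals {q=F, r=T}.
6 branches closed, 6 open.
Each open branch fixes some atoms; the unmentioned ones are free. Counting distinct full assignments: branch {p=T, q=F, r=T, s=F} (none free) contributes 1 new; branch {p=F, q=F, r=F, s=T} (none free) contributes 1 new; branch {p=F, q=F, r=F, s=T} (none free) contributes 0 new; branch {p=F, q=F, r=T, s=F} (none free) contributes 1 new; branch {p=T, q=F, r=T, s=T} (none free) contributes 1 new; branch {q=F, r=T} (p, s) contributes 1 new. Total: 5.

5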